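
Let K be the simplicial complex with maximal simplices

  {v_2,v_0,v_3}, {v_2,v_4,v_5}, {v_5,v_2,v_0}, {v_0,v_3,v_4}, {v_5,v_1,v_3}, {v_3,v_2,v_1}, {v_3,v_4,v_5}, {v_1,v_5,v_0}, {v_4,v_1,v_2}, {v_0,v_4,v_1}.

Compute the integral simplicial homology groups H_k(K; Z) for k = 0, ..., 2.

We work with the vertex ordering v_0 < v_1 < v_2 < v_3 < v_4 < v_5. The simplices of K, each written with vertices in increasing order, are:

  0-simplices (6): [v_0], [v_1], [v_2], [v_3], [v_4], [v_5]
  1-simplices (15): (15 of them)
  2-simplices (10): [v_0,v_1,v_4], [v_0,v_1,v_5], [v_0,v_2,v_3], [v_0,v_2,v_5], [v_0,v_3,v_4], [v_1,v_2,v_3], [v_1,v_2,v_4], [v_1,v_3,v_5], [v_2,v_4,v_5], [v_3,v_4,v_5]

giving chain groups C_0 ≅ Z^6, C_1 ≅ Z^15, C_2 ≅ Z^10.

The boundary map ∂_1: C_1 → C_0 is given by ∂[p,q] = [q] − [p].
The resulting 6×15 matrix has rank 5, and its Smith normal form has invariant factors (1,1,1,1,1).

Boundary ∂_2: C_2 → C_1 sends each 2-simplex [p,q,r] to [q,r] − [p,r] + [p,q]. For instance
  ∂[v_0,v_2,v_5] = [v_2,v_5] − [v_0,v_5] + [v_0,v_2],
  ∂[v_0,v_1,v_5] = [v_1,v_5] − [v_0,v_5] + [v_0,v_1].
The resulting 15×10 matrix has rank 10, and its Smith normal form has invariant factors (1,1,1,1,1,1,1,1,1,2).

Reading off H_k = ker ∂_k / im ∂_{k+1}:

  H_0: rank C_0 − rank ∂_1 = 6 − 5 = 1, and the invariant factors of ∂_1 are all 1, so H_0 = Z.
  H_1: rank ker ∂_1 − rank ∂_2 = (15 − 5) − 10 = 0, and ∂_2 has invariant factor 2 > 1, so H_1 = Z/2.
  H_2: rank ker ∂_2 − rank ∂_3 = (10 − 10) − 0 = 0, and there is no ∂_3, so H_2 = 0.

As a check, the Euler characteristic is 6 − 15 + 10 = 1, which agrees with 1 − 0 + 0 = 1.

H_0 ≅ Z,  H_1 ≅ Z/2,  H_2 = 0.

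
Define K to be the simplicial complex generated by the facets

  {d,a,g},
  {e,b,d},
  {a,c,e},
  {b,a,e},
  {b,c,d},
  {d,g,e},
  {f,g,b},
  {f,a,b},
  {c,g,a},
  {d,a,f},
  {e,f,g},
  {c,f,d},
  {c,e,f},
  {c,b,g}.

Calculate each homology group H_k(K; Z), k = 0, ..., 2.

Order the vertices as a < b < c < d < e < f < g. Listing each simplex with vertices in this order, K has dimension 2 with simplices:

  0-simplices (7): a, b, c, d, e, f, g
  1-simplices (21): ab, ac, ad, ae, af, ag, bc, bd, be, bf, bg, cd, ce, cf, cg, de, df, dg, ef, eg, fg
  2-simplices (14): abe, abf, ace, acg, adf, adg, bcd, bcg, bde, bfg, cdf, cef, deg, efg

Hence C_0 ≅ Z^7, C_1 ≅ Z^21, C_2 ≅ Z^14.

The boundary map ∂_1: C_1 → C_0 is given by ∂[p,q] = [q] − [p]. For instance
  ∂bd = d − b.
As a 7×21 matrix over Z this has rank 6, with invariant factors (1,1,1,1,1,1).

Boundary ∂_2: C_2 → C_1 maps a triangle to the signed sum of its edges. For instance
  ∂bcd = cd − bd + bc,
  ∂bde = de − be + bd.
The resulting 21×14 matrix has rank 13, and its Smith normal form has invariant factors (1,1,1,1,1,1,1,1,1,1,1,1,1).

Now H_k = ker ∂_k / im ∂_{k+1}, so:

  H_0: rank C_0 − rank ∂_1 = 7 − 6 = 1, and the invariant factors of ∂_1 are all 1, so H_0 = Z.
  H_1: rank ker ∂_1 − rank ∂_2 = (21 − 6) − 13 = 2, and the invariant factors of ∂_2 are all 1, so H_1 = Z^2.
  H_2: rank ker ∂_2 − rank ∂_3 = (14 − 13) − 0 = 1, and there is no ∂_3, so H_2 = Z.

As a check, the Euler characteristic is 7 − 21 + 14 = 0, which agrees with 1 − 2 + 1 = 0.
(K is a triangulation of the torus T^2.)

H_0 = Z,  H_1 = Z^2,  H_2 = Z.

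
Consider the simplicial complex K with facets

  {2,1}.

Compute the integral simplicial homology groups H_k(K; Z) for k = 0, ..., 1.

H_0 ≅ Z,  H_1 = 0.

Take the total order 1 < 2 on the vertex set. Then K (dimension 1) consists of the simplices:

  0-simplices (2): [1], [2]
  1-simplices (1): [1,2]

Hence C_0 ≅ Z^2, C_1 ≅ Z^1.

Boundary ∂_1: C_1 → C_0 maps an edge to its endpoints' difference, ∂[p,q] = q − p. For instance
  ∂[1,2] = [2] − [1].
As a 2×1 matrix over Z this has rank 1, with invariant factors (1).

Computing H_k = (kernel of ∂_k) / (image of ∂_{k+1}):

  H_0: rank C_0 − rank ∂_1 = 2 − 1 = 1, and the invariant factors of ∂_1 are all 1, so H_0 = Z.
  H_1: rank ker ∂_1 − rank ∂_2 = (1 − 1) − 0 = 0, and there is no ∂_2, so H_1 = 0.

As a check, the Euler characteristic is 2 − 1 = 1, which agrees with 1 − 0 = 1.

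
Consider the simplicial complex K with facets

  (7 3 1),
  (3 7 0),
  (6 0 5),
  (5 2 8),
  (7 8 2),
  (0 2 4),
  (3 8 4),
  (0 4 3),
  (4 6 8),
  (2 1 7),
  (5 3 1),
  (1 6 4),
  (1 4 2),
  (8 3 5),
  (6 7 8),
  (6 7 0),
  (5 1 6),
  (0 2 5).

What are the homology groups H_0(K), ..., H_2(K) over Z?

H_0 = Z,  H_1 = Z^2,  H_2 = Z.

K has 9 vertices, 27 edges, 18 triangles.
rank ∂_0 = 0, rank ∂_1 = 8 ⇒ b_0 = 9 − 0 − 8 = 1; all invariant factors of ∂_1 are 1 so no torsion. So H_0 ≅ Z.
rank ∂_1 = 8, rank ∂_2 = 17 ⇒ b_1 = 27 − 8 − 17 = 2; all invariant factors of ∂_2 are 1 so no torsion. So H_1 ≅ Z^2.
rank ∂_2 = 17, rank ∂_3 = 0 ⇒ b_2 = 18 − 17 − 0 = 1. So H_2 ≅ Z.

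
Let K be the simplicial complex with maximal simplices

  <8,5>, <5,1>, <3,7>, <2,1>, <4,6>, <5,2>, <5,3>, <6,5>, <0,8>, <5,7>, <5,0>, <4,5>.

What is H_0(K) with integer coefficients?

H_0 ≅ Z.

K has 9 vertices, 12 edges.
rank ∂_0 = 0, rank ∂_1 = 8 ⇒ b_0 = 9 − 0 − 8 = 1; all invariant factors of ∂_1 are 1 so no torsion. So H_0 = Z.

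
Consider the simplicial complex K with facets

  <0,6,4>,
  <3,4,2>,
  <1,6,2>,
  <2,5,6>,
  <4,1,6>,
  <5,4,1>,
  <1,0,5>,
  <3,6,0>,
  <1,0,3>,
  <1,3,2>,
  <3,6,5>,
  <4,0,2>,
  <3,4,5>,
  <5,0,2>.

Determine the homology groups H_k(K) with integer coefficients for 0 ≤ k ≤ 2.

K has 7 vertices, 21 edges, 14 triangles.
rank ∂_0 = 0, rank ∂_1 = 6 ⇒ b_0 = 7 − 0 − 6 = 1; all invariant factors of ∂_1 are 1 so no torsion. So H_0 = Z.
rank ∂_1 = 6, rank ∂_2 = 13 ⇒ b_1 = 21 − 6 − 13 = 2; all invariant factors of ∂_2 are 1 so no torsion. So H_1 = Z^2.
rank ∂_2 = 13, rank ∂_3 = 0 ⇒ b_2 = 14 − 13 − 0 = 1. So H_2 = Z.

H_0 ≅ Z,  H_1 ≅ Z^2,  H_2 ≅ Z.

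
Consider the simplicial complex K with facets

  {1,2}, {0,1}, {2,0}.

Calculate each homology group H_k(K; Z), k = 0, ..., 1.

H_0 ≅ Z,  H_1 ≅ Z.

Take the total order 0 < 1 < 2 on the vertex set. Then K (dimension 1) consists of the simplices:

  0-simplices (3): [0], [1], [2]
  1-simplices (3): [0,1], [0,2], [1,2]

giving chain groups C_0 ≅ Z^3, C_1 ≅ Z^3.

∂_1: C_1 → C_0 is given by ∂[p,q] = [q] − [p]. For instance
  ∂[1,2] = [2] − [1].
The 3×3 boundary matrix has rank 2 and Smith normal form diag(1,1).

Now H_k = ker ∂_k / im ∂_{k+1}, so:

  H_0: rank C_0 − rank ∂_1 = 3 − 2 = 1, and the invariant factors of ∂_1 are all 1, so H_0 ≅ Z.
  H_1: rank ker ∂_1 − rank ∂_2 = (3 − 2) − 0 = 1, and there is no ∂_2, so H_1 ≅ Z.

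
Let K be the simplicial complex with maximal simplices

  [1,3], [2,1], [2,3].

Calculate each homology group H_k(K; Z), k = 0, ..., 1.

H_0 = Z,  H_1 = Z.

Order the vertices as 1 < 2 < 3. Listing each simplex with vertices in this order, K has dimension 1 with simplices:

  0-simplices (3): [1], [2], [3]
  1-simplices (3): [1,2], [1,3], [2,3]

giving chain groups C_0 ≅ Z^3, C_1 ≅ Z^3.

∂_1: C_1 → C_0 maps an edge to its endpoints' difference, ∂[p,q] = q − p. For instance
  ∂[1,2] = [2] − [1].
This gives a 3×3 integer matrix of rank 2; reducing to Smith normal form yields diagonal entries (1,1).

Computing H_k = (kernel of ∂_k) / (image of ∂_{k+1}):

  H_0: rank C_0 − rank ∂_1 = 3 − 2 = 1, and the invariant factors of ∂_1 are all 1, so H_0 = Z.
  H_1: rank ker ∂_1 − rank ∂_2 = (3 − 2) − 0 = 1, and there is no ∂_2, so H_1 = Z.

As a check, the Euler characteristic is 3 − 3 = 0, which agrees with 1 − 1 = 0.
(K is a triangulation of the circle S^1.)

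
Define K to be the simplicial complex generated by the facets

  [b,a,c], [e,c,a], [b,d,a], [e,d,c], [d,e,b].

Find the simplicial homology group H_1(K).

H_1 ≅ Z.

Fix the vertex order a < b < c < d < e and write every simplex with vertices in increasing order. Then dim K = 2 and the simplices of K are:

  0-simplices (5): a, b, c, d, e
  1-simplices (10): ab, ac, ad, ae, bc, bd, be, cd, ce, de
  2-simplices (5): abc, abd, ace, bde, cde

Hence C_0 ≅ Z^5, C_1 ≅ Z^10, C_2 ≅ Z^5.

Boundary ∂_1: C_1 → C_0 is given by ∂[p,q] = [q] − [p]. For instance
  ∂ce = e − c.
The 5×10 boundary matrix has rank 4 and Smith normal form diag(1,1,1,1).

∂_2: C_2 → C_1 acts by ∂[p,q,r] = [q,r] − [p,r] + [p,q]. For instance
  ∂bde = de − be + bd,
  ∂abc = bc − ac + ab.
The 10×5 boundary matrix has rank 5 and Smith normal form diag(1,1,1,1,1).

From H_k ≅ ker(∂_k) / im(∂_{k+1}) we obtain:

  H_1: rank ker ∂_1 − rank ∂_2 = (10 − 4) − 5 = 1, and the invariant factors of ∂_2 are all 1, so H_1 = Z.

(K is a triangulation of the Möbius band.)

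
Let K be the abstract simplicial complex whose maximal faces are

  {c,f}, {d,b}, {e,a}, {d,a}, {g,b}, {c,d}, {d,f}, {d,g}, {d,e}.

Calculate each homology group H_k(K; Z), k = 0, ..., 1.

H_0 ≅ Z,  H_1 ≅ Z^3.

Take the total order a < b < c < d < e < f < g on the vertex set. Then K (dimension 1) consists of the simplices:

  0-simplices (7): a, b, c, d, e, f, g
  1-simplices (9): ad, ae, bd, bg, cd, cf, de, df, dg

giving chain groups C_0 ≅ Z^7, C_1 ≅ Z^9.

∂_1: C_1 → C_0 sends each edge [p,q] (with p < q) to q − p. For instance
  ∂cf = f − c.
The resulting 7×9 matrix has rank 6, and its Smith normal form has invariant factors (1,1,1,1,1,1).

Reading off H_k = ker ∂_k / im ∂_{k+1}:

  H_0: rank C_0 − rank ∂_1 = 7 − 6 = 1, and the invariant factors of ∂_1 are all 1, so H_0 ≅ Z.
  H_1: rank ker ∂_1 − rank ∂_2 = (9 − 6) − 0 = 3, and there is no ∂_2, so H_1 ≅ Z^3.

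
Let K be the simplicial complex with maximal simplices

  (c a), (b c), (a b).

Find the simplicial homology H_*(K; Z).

H_0 = Z,  H_1 = Z.

We work with the vertex ordering a < b < c. The simplices of K, each written with vertices in increasing order, are:

  0-simplices (3): a, b, c
  1-simplices (3): ab, ac, bc

giving chain groups C_0 ≅ Z^3, C_1 ≅ Z^3.

∂_1: C_1 → C_0 maps an edge to its endpoints' difference, ∂[p,q] = q − p.
The 3×3 boundary matrix has rank 2 and Smith normal form diag(1,1).

Computing H_k = (kernel of ∂_k) / (image of ∂_{k+1}):

  H_0: rank C_0 − rank ∂_1 = 3 − 2 = 1, and the invariant factors of ∂_1 are all 1, so H_0 ≅ Z.
  H_1: rank ker ∂_1 − rank ∂_2 = (3 − 2) − 0 = 1, and there is no ∂_2, so H_1 ≅ Z.

(K is a triangulation of the circle S^1.)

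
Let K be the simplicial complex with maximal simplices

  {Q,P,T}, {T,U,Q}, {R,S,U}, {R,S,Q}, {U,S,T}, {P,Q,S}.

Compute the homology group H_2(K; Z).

H_2 ≅ 0.

Order the vertices as P < Q < R < S < T < U. Listing each simplex with vertices in this order, K has dimension 2 with simplices:

  0-simplices (6): P, Q, R, S, T, U
  1-simplices (12): PQ, PS, PT, QR, QS, QT, QU, RS, RU, ST, SU, TU
  2-simplices (6): PQS, PQT, QRS, QTU, RSU, STU

so the chain groups are C_0 ≅ Z^6, C_1 ≅ Z^12, C_2 ≅ Z^6.

The boundary map ∂_1: C_1 → C_0 sends each edge [p,q] (with p < q) to q − p. For instance
  ∂PS = S − P.
The 6×12 boundary matrix has rank 5 and Smith normal form diag(1,1,1,1,1).

∂_2: C_2 → C_1 sends each 2-simplex [p,q,r] to [q,r] − [p,r] + [p,q]. For instance
  ∂QTU = TU − QU + QT,
  ∂STU = TU − SU + ST.
The 12×6 boundary matrix has rank 6 and Smith normal form diag(1,1,1,1,1,1).

From H_k ≅ ker(∂_k) / im(∂_{k+1}) we obtain:

  H_2: rank ker ∂_2 − rank ∂_3 = (6 − 6) − 0 = 0, and there is no ∂_3, so H_2 ≅ 0.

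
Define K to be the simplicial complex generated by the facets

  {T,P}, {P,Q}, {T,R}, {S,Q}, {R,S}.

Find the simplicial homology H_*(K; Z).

Order the vertices as P < Q < R < S < T. Listing each simplex with vertices in this order, K has dimension 1 with simplices:

  0-simplices (5): P, Q, R, S, T
  1-simplices (5): PQ, PT, QS, RS, RT

giving chain groups C_0 ≅ Z^5, C_1 ≅ Z^5.

Boundary ∂_1: C_1 → C_0 is given by ∂[p,q] = [q] − [p].
The 5×5 boundary matrix has rank 4 and Smith normal form diag(1,1,1,1).

Reading off H_k = ker ∂_k / im ∂_{k+1}:

  H_0: rank C_0 − rank ∂_1 = 5 − 4 = 1, and the invariant factors of ∂_1 are all 1, so H_0 = Z.
  H_1: rank ker ∂_1 − rank ∂_2 = (5 − 4) − 0 = 1, and there is no ∂_2, so H_1 = Z.

As a check, the Euler characteristic is 5 − 5 = 0, which agrees with 1 − 1 = 0.

H_0 ≅ Z,  H_1 ≅ Z.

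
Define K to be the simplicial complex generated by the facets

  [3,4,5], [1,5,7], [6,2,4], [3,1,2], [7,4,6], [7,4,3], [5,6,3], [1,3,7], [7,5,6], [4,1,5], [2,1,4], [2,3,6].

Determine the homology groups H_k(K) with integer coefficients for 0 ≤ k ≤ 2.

H_0 ≅ Z,  H_1 ≅ Z_2,  H_2 = 0.

Fix the vertex order 1 < 2 < 3 < 4 < 5 < 6 < 7 and write every simplex with vertices in increasing order. Then dim K = 2 and the simplices of K are:

  0-simplices (7): [1], [2], [3], [4], [5], [6], [7]
  1-simplices (18): [1,2], [1,3], [1,4], [1,5], [1,7], [2,3], [2,4], [2,6], [3,4], [3,5], [3,6], [3,7], [4,5], [4,6], [4,7], [5,6], [5,7], [6,7]
  2-simplices (12): [1,2,3], [1,2,4], [1,3,7], [1,4,5], [1,5,7], [2,3,6], [2,4,6], [3,4,5], [3,4,7], [3,5,6], [4,6,7], [5,6,7]

Hence C_0 ≅ Z^7, C_1 ≅ Z^18, C_2 ≅ Z^12.

∂_1: C_1 → C_0 is given by ∂[p,q] = [q] − [p]. For instance
  ∂[4,5] = [5] − [4].
The resulting 7×18 matrix has rank 6, and its Smith normal form has invariant factors (1,1,1,1,1,1).

∂_2: C_2 → C_1 sends each 2-simplex [p,q,r] to [q,r] − [p,r] + [p,q]. For instance
  ∂[2,4,6] = [4,6] − [2,6] + [2,4],
  ∂[1,2,3] = [2,3] − [1,3] + [1,2].
This gives a 18×12 integer matrix of rank 12; reducing to Smith normal form yields diagonal entries (1,1,1,1,1,1,1,1,1,1,1,2).

Computing H_k = (kernel of ∂_k) / (image of ∂_{k+1}):

  H_0: rank C_0 − rank ∂_1 = 7 − 6 = 1, and the invariant factors of ∂_1 are all 1, so H_0 ≅ Z.
  H_1: rank ker ∂_1 − rank ∂_2 = (18 − 6) − 12 = 0, and ∂_2 has invariant factor 2 > 1, so H_1 ≅ Z_2.
  H_2: rank ker ∂_2 − rank ∂_3 = (12 − 12) − 0 = 0, and there is no ∂_3, so H_2 ≅ 0.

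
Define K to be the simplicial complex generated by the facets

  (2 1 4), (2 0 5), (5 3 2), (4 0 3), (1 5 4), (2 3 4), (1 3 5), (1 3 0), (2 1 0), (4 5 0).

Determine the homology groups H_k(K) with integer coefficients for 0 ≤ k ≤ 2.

Take the total order 0 < 1 < 2 < 3 < 4 < 5 on the vertex set. Then K (dimension 2) consists of the simplices:

  0-simplices (6): [0], [1], [2], [3], [4], [5]
  1-simplices (15): [0,1], [0,2], [0,3], [0,4], [0,5], [1,2], [1,3], [1,4], [1,5], [2,3], [2,4], [2,5], [3,4], [3,5], [4,5]
  2-simplices (10): [0,1,2], [0,1,3], [0,2,5], [0,3,4], [0,4,5], [1,2,4], [1,3,5], [1,4,5], [2,3,4], [2,3,5]

Hence C_0 ≅ Z^6, C_1 ≅ Z^15, C_2 ≅ Z^10.

The boundary map ∂_1: C_1 → C_0 is given by ∂[p,q] = [q] − [p].
The resulting 6×15 matrix has rank 5, and its Smith normal form has invariant factors (1,1,1,1,1).

∂_2: C_2 → C_1 sends each 2-simplex [p,q,r] to [q,r] − [p,r] + [p,q]. For instance
  ∂[0,4,5] = [4,5] − [0,5] + [0,4],
  ∂[2,3,5] = [3,5] − [2,5] + [2,3].
As a 15×10 matrix over Z this has rank 10, with invariant factors (1,1,1,1,1,1,1,1,1,2).

From H_k ≅ ker(∂_k) / im(∂_{k+1}) we obtain:

  H_0: rank C_0 − rank ∂_1 = 6 − 5 = 1, and the invariant factors of ∂_1 are all 1, so H_0 ≅ Z.
  H_1: rank ker ∂_1 − rank ∂_2 = (15 − 5) − 10 = 0, and ∂_2 has invariant factor 2 > 1, so H_1 ≅ Z/2.
  H_2: rank ker ∂_2 − rank ∂_3 = (10 − 10) − 0 = 0, and there is no ∂_3, so H_2 ≅ 0.

As a check, the Euler characteristic is 6 − 15 + 10 = 1, which agrees with 1 − 0 + 0 = 1.
(K is a triangulation of the real projective plane RP^2.)

H_0 = Z,  H_1 = Z/2,  H_2 = 0.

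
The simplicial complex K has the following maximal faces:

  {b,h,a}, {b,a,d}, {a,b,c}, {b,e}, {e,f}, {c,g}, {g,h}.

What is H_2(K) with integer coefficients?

H_2 = 0.

Order the vertices as a < b < c < d < e < f < g < h. Listing each simplex with vertices in this order, K has dimension 2 with simplices:

  0-simplices (8): a, b, c, d, e, f, g, h
  1-simplices (11): ab, ac, ad, ah, bc, bd, be, bh, cg, ef, gh
  2-simplices (3): abc, abd, abh

giving chain groups C_0 ≅ Z^8, C_1 ≅ Z^11, C_2 ≅ Z^3.

The boundary map ∂_1: C_1 → C_0 sends each edge [p,q] (with p < q) to q − p. For instance
  ∂ef = f − e.
The 8×11 boundary matrix has rank 7 and Smith normal form diag(1,1,1,1,1,1,1).

The boundary map ∂_2: C_2 → C_1 acts by ∂[p,q,r] = [q,r] − [p,r] + [p,q]. For instance
  ∂abc = bc − ac + ab,
  ∂abd = bd − ad + ab.
The resulting 11×3 matrix has rank 3, and its Smith normal form has invariant factors (1,1,1).

From H_k ≅ ker(∂_k) / im(∂_{k+1}) we obtain:

  H_2: rank ker ∂_2 − rank ∂_3 = (3 − 3) − 0 = 0, and there is no ∂_3, so H_2 = 0.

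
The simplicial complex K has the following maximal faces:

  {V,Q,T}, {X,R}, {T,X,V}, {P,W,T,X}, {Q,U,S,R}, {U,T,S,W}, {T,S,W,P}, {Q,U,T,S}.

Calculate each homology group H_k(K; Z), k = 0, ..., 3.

H_0 = Z,  H_1 = Z,  H_2 = 0,  H_3 = 0.

Fix the vertex order P < Q < R < S < T < U < V < W < X and write every simplex with vertices in increasing order. Then dim K = 3 and the simplices of K are:

  0-simplices (9): P, Q, R, S, T, U, V, W, X
  1-simplices (22): PS, PT, PW, PX, QR, QS, QT, QU, QV, RS, RU, RX, ST, SU, SW, TU, TV, TW, TX, UW, VX, WX
  2-simplices (18): PST, PSW, PTW, PTX, PWX, QRS, QRU, QST, QSU, QTU, QTV, RSU, STU, STW, SUW, TUW, TVX, TWX
  3-simplices (5): PSTW, PTWX, QRSU, QSTU, STUW

so the chain groups are C_0 ≅ Z^9, C_1 ≅ Z^22, C_2 ≅ Z^18, C_3 ≅ Z^5.

Boundary ∂_1: C_1 → C_0 sends each edge [p,q] (with p < q) to q − p. For instance
  ∂RS = S − R.
This gives a 9×22 integer matrix of rank 8; reducing to Smith normal form yields diagonal entries (1,1,1,1,1,1,1,1).

Boundary ∂_2: C_2 → C_1 acts by ∂[p,q,r] = [q,r] − [p,r] + [p,q]. For instance
  ∂PST = ST − PT + PS,
  ∂PWX = WX − PX + PW.
This gives a 22×18 integer matrix of rank 13; reducing to Smith normal form yields diagonal entries (1,1,1,1,1,1,1,1,1,1,1,1,1).

∂_3: C_3 → C_2 sends each 3-simplex σ to the alternating sum Σ_i (−1)^i (σ with its i-th vertex removed). For instance
  ∂QRSU = RSU − QSU + QRU − QRS,
  ∂PSTW = STW − PTW + PSW − PST.
This gives a 18×5 integer matrix of rank 5; reducing to Smith normal form yields diagonal entries (1,1,1,1,1).

Now H_k = ker ∂_k / im ∂_{k+1}, so:

  H_0: rank C_0 − rank ∂_1 = 9 − 8 = 1, and the invariant factors of ∂_1 are all 1, so H_0 ≅ Z.
  H_1: rank ker ∂_1 − rank ∂_2 = (22 − 8) − 13 = 1, and the invariant factors of ∂_2 are all 1, so H_1 ≅ Z.
  H_2: rank ker ∂_2 − rank ∂_3 = (18 − 13) − 5 = 0, and the invariant factors of ∂_3 are all 1, so H_2 ≅ 0.
  H_3: rank ker ∂_3 − rank ∂_4 = (5 − 5) − 0 = 0, and there is no ∂_4, so H_3 ≅ 0.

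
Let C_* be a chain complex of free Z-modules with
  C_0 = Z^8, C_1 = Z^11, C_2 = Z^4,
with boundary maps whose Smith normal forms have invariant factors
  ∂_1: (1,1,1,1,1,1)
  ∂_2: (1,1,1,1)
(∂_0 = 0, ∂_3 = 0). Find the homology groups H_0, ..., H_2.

H_0: b_0 = 8 − 0 − 6 = 2; torsion from ∂_1 factors > 1: none. So H_0 ≅ Z^2.
H_1: b_1 = 11 − 6 − 4 = 1; torsion from ∂_2 factors > 1: none. So H_1 ≅ Z.
H_2: b_2 = 4 − 4 − 0 = 0; torsion from ∂_3 factors > 1: none. So H_2 ≅ 0.

H_0 ≅ Z^2,  H_1 ≅ Z,  H_2 = 0.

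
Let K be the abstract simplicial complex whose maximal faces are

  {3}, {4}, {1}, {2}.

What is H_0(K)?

K has 4 vertices.
rank ∂_0 = 0, rank ∂_1 = 0 ⇒ b_0 = 4 − 0 − 0 = 4. So H_0 ≅ Z^4.

H_0 = Z^4.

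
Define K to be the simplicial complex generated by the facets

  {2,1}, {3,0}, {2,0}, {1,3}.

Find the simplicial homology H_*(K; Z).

H_0 ≅ Z,  H_1 ≅ Z.

Order the vertices as 0 < 1 < 2 < 3. Listing each simplex with vertices in this order, K has dimension 1 with simplices:

  0-simplices (4): [0], [1], [2], [3]
  1-simplices (4): [0,2], [0,3], [1,2], [1,3]

so the chain groups are C_0 ≅ Z^4, C_1 ≅ Z^4.

Boundary ∂_1: C_1 → C_0 is given by ∂[p,q] = [q] − [p]. For instance
  ∂[0,3] = [3] − [0].
As a 4×4 matrix over Z this has rank 3, with invariant factors (1,1,1).

Reading off H_k = ker ∂_k / im ∂_{k+1}:

  H_0: rank C_0 − rank ∂_1 = 4 − 3 = 1, and the invariant factors of ∂_1 are all 1, so H_0 ≅ Z.
  H_1: rank ker ∂_1 − rank ∂_2 = (4 − 3) − 0 = 1, and there is no ∂_2, so H_1 ≅ Z.

As a check, the Euler characteristic is 4 − 4 = 0, which agrees with 1 − 1 = 0.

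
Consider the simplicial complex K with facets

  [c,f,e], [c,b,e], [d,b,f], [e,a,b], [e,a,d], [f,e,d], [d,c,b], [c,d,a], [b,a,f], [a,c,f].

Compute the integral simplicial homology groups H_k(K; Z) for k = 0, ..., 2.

Order the vertices as a < b < c < d < e < f. Listing each simplex with vertices in this order, K has dimension 2 with simplices:

  0-simplices (6): a, b, c, d, e, f
  1-simplices (15): ab, ac, ad, ae, af, bc, bd, be, bf, cd, ce, cf, de, df, ef
  2-simplices (10): abe, abf, acd, acf, ade, bcd, bce, bdf, cef, def

Hence C_0 ≅ Z^6, C_1 ≅ Z^15, C_2 ≅ Z^10.

Boundary ∂_1: C_1 → C_0 maps an edge to its endpoints' difference, ∂[p,q] = q − p. For instance
  ∂ce = e − c.
The resulting 6×15 matrix has rank 5, and its Smith normal form has invariant factors (1,1,1,1,1).

The boundary map ∂_2: C_2 → C_1 sends each 2-simplex [p,q,r] to [q,r] − [p,r] + [p,q]. For instance
  ∂cef = ef − cf + ce,
  ∂bdf = df − bf + bd.
The 15×10 boundary matrix has rank 10 and Smith normal form diag(1,1,1,1,1,1,1,1,1,2).

Now H_k = ker ∂_k / im ∂_{k+1}, so:

  H_0: rank C_0 − rank ∂_1 = 6 − 5 = 1, and the invariant factors of ∂_1 are all 1, so H_0 = Z.
  H_1: rank ker ∂_1 − rank ∂_2 = (15 − 5) − 10 = 0, and ∂_2 has invariant factor 2 > 1, so H_1 = Z/2Z.
  H_2: rank ker ∂_2 − rank ∂_3 = (10 − 10) − 0 = 0, and there is no ∂_3, so H_2 = 0.

H_0 = Z,  H_1 = Z/2Z,  H_2 = 0.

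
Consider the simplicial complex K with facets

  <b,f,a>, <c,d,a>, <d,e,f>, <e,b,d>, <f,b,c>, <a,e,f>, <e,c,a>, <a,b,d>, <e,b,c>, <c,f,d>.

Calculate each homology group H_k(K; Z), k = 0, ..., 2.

H_0 = Z,  H_1 = Z/2,  H_2 = 0.

Order the vertices as a < b < c < d < e < f. Listing each simplex with vertices in this order, K has dimension 2 with simplices:

  0-simplices (6): a, b, c, d, e, f
  1-simplices (15): ab, ac, ad, ae, af, bc, bd, be, bf, cd, ce, cf, de, df, ef
  2-simplices (10): abd, abf, acd, ace, aef, bce, bcf, bde, cdf, def

so the chain groups are C_0 ≅ Z^6, C_1 ≅ Z^15, C_2 ≅ Z^10.

Boundary ∂_1: C_1 → C_0 sends each edge [p,q] (with p < q) to q − p.
This gives a 6×15 integer matrix of rank 5; reducing to Smith normal form yields diagonal entries (1,1,1,1,1).

Boundary ∂_2: C_2 → C_1 acts by ∂[p,q,r] = [q,r] − [p,r] + [p,q]. For instance
  ∂cdf = df − cf + cd,
  ∂aef = ef − af + ae.
This gives a 15×10 integer matrix of rank 10; reducing to Smith normal form yields diagonal entries (1,1,1,1,1,1,1,1,1,2).

Reading off H_k = ker ∂_k / im ∂_{k+1}:

  H_0: rank C_0 − rank ∂_1 = 6 − 5 = 1, and the invariant factors of ∂_1 are all 1, so H_0 = Z.
  H_1: rank ker ∂_1 − rank ∂_2 = (15 − 5) − 10 = 0, and ∂_2 has invariant factor 2 > 1, so H_1 = Z/2.
  H_2: rank ker ∂_2 − rank ∂_3 = (10 − 10) − 0 = 0, and there is no ∂_3, so H_2 = 0.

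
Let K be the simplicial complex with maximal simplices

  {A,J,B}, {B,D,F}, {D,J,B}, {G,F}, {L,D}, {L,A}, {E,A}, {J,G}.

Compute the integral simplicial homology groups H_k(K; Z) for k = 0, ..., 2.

H_0 = Z,  H_1 = Z^2,  H_2 = 0.

K has 8 vertices, 12 edges, 3 triangles.
rank ∂_0 = 0, rank ∂_1 = 7 ⇒ b_0 = 8 − 0 − 7 = 1; all invariant factors of ∂_1 are 1 so no torsion. So H_0 = Z.
rank ∂_1 = 7, rank ∂_2 = 3 ⇒ b_1 = 12 − 7 − 3 = 2; all invariant factors of ∂_2 are 1 so no torsion. So H_1 = Z^2.
rank ∂_2 = 3, rank ∂_3 = 0 ⇒ b_2 = 3 − 3 − 0 = 0. So H_2 = 0.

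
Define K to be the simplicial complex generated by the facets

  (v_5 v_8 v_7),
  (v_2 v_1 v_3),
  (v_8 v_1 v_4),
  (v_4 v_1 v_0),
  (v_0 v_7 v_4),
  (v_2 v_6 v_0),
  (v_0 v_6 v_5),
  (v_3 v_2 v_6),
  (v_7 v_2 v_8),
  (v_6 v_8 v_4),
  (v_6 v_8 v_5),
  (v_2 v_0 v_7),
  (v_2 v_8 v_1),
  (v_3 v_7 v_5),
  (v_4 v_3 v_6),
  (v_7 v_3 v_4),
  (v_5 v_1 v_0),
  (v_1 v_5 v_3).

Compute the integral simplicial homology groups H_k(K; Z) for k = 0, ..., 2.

We work with the vertex ordering v_0 < v_1 < v_2 < v_3 < v_4 < v_5 < v_6 < v_7 < v_8. The simplices of K, each written with vertices in increasing order, are:

  0-simplices (9): [v_0], [v_1], [v_2], [v_3], [v_4], [v_5], [v_6], [v_7], [v_8]
  1-simplices (27): (27 of them)
  2-simplices (18): (18 of them)

so the chain groups are C_0 ≅ Z^9, C_1 ≅ Z^27, C_2 ≅ Z^18.

The boundary map ∂_1: C_1 → C_0 maps an edge to its endpoints' difference, ∂[p,q] = q − p. For instance
  ∂[v_3,v_5] = [v_5] − [v_3].
This gives a 9×27 integer matrix of rank 8; reducing to Smith normal form yields diagonal entries (1,1,1,1,1,1,1,1).

Boundary ∂_2: C_2 → C_1 sends each 2-simplex [p,q,r] to [q,r] − [p,r] + [p,q]. For instance
  ∂[v_1,v_4,v_8] = [v_4,v_8] − [v_1,v_8] + [v_1,v_4],
  ∂[v_0,v_2,v_7] = [v_2,v_7] − [v_0,v_7] + [v_0,v_2].
The resulting 27×18 matrix has rank 17, and its Smith normal form has invariant factors (1,1,1,1,1,1,1,1,1,1,1,1,1,1,1,1,1).

From H_k ≅ ker(∂_k) / im(∂_{k+1}) we obtain:

  H_0: rank C_0 − rank ∂_1 = 9 − 8 = 1, and the invariant factors of ∂_1 are all 1, so H_0 = Z.
  H_1: rank ker ∂_1 − rank ∂_2 = (27 − 8) − 17 = 2, and the invariant factors of ∂_2 are all 1, so H_1 = Z^2.
  H_2: rank ker ∂_2 − rank ∂_3 = (18 − 17) − 0 = 1, and there is no ∂_3, so H_2 = Z.

H_0 = Z,  H_1 = Z^2,  H_2 = Z.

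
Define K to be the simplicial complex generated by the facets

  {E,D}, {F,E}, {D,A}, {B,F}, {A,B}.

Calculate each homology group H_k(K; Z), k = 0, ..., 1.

Take the total order A < B < D < E < F on the vertex set. Then K (dimension 1) consists of the simplices:

  0-simplices (5): A, B, D, E, F
  1-simplices (5): AB, AD, BF, DE, EF

Hence C_0 ≅ Z^5, C_1 ≅ Z^5.

Boundary ∂_1: C_1 → C_0 is given by ∂[p,q] = [q] − [p].
This gives a 5×5 integer matrix of rank 4; reducing to Smith normal form yields diagonal entries (1,1,1,1).

Now H_k = ker ∂_k / im ∂_{k+1}, so:

  H_0: rank C_0 − rank ∂_1 = 5 − 4 = 1, and the invariant factors of ∂_1 are all 1, so H_0 ≅ Z.
  H_1: rank ker ∂_1 − rank ∂_2 = (5 − 4) − 0 = 1, and there is no ∂_2, so H_1 ≅ Z.

H_0 ≅ Z,  H_1 ≅ Z.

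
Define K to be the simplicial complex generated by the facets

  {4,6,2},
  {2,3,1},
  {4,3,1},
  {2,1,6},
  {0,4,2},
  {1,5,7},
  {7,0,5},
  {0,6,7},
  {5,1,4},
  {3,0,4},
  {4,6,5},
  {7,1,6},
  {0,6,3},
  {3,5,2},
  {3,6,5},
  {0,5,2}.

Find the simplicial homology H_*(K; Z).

H_0 = Z,  H_1 = Z^2,  H_2 = Z.

Fix the vertex order 0 < 1 < 2 < 3 < 4 < 5 < 6 < 7 and write every simplex with vertices in increasing order. Then dim K = 2 and the simplices of K are:

  0-simplices (8): [0], [1], [2], [3], [4], [5], [6], [7]
  1-simplices (24): (24 of them)
  2-simplices (16): [0,2,4], [0,2,5], [0,3,4], [0,3,6], [0,5,7], [0,6,7], [1,2,3], [1,2,6], [1,3,4], [1,4,5], [1,5,7], [1,6,7], [2,3,5], [2,4,6], [3,5,6], [4,5,6]

so the chain groups are C_0 ≅ Z^8, C_1 ≅ Z^24, C_2 ≅ Z^16.

Boundary ∂_1: C_1 → C_0 sends each edge [p,q] (with p < q) to q − p. For instance
  ∂[5,6] = [6] − [5].
As a 8×24 matrix over Z this has rank 7, with invariant factors (1,1,1,1,1,1,1).

Boundary ∂_2: C_2 → C_1 acts by ∂[p,q,r] = [q,r] − [p,r] + [p,q]. For instance
  ∂[3,5,6] = [5,6] − [3,6] + [3,5],
  ∂[2,3,5] = [3,5] − [2,5] + [2,3].
The resulting 24×16 matrix has rank 15, and its Smith normal form has invariant factors (1,1,1,1,1,1,1,1,1,1,1,1,1,1,1).

Now H_k = ker ∂_k / im ∂_{k+1}, so:

  H_0: rank C_0 − rank ∂_1 = 8 − 7 = 1, and the invariant factors of ∂_1 are all 1, so H_0 ≅ Z.
  H_1: rank ker ∂_1 − rank ∂_2 = (24 − 7) − 15 = 2, and the invariant factors of ∂_2 are all 1, so H_1 ≅ Z^2.
  H_2: rank ker ∂_2 − rank ∂_3 = (16 − 15) − 0 = 1, and there is no ∂_3, so H_2 ≅ Z.

(K is a triangulation of the torus T^2.)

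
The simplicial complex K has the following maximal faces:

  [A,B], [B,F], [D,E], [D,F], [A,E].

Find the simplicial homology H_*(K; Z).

Take the total order A < B < D < E < F on the vertex set. Then K (dimension 1) consists of the simplices:

  0-simplices (5): A, B, D, E, F
  1-simplices (5): AB, AE, BF, DE, DF

so the chain groups are C_0 ≅ Z^5, C_1 ≅ Z^5.

∂_1: C_1 → C_0 maps an edge to its endpoints' difference, ∂[p,q] = q − p.
The 5×5 boundary matrix has rank 4 and Smith normal form diag(1,1,1,1).

Computing H_k = (kernel of ∂_k) / (image of ∂_{k+1}):

  H_0: rank C_0 − rank ∂_1 = 5 − 4 = 1, and the invariant factors of ∂_1 are all 1, so H_0 ≅ Z.
  H_1: rank ker ∂_1 − rank ∂_2 = (5 − 4) − 0 = 1, and there is no ∂_2, so H_1 ≅ Z.

(K is a triangulation of the circle S^1.)

H_0 = Z,  H_1 = Z.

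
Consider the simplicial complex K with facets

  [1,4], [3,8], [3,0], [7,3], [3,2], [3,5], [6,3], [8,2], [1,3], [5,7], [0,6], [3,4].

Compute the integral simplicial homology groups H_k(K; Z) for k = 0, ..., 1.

Take the total order 0 < 1 < 2 < 3 < 4 < 5 < 6 < 7 < 8 on the vertex set. Then K (dimension 1) consists of the simplices:

  0-simplices (9): [0], [1], [2], [3], [4], [5], [6], [7], [8]
  1-simplices (12): [0,3], [0,6], [1,3], [1,4], [2,3], [2,8], [3,4], [3,5], [3,6], [3,7], [3,8], [5,7]

so the chain groups are C_0 ≅ Z^9, C_1 ≅ Z^12.

The boundary map ∂_1: C_1 → C_0 is given by ∂[p,q] = [q] − [p].
The resulting 9×12 matrix has rank 8, and its Smith normal form has invariant factors (1,1,1,1,1,1,1,1).

Computing H_k = (kernel of ∂_k) / (image of ∂_{k+1}):

  H_0: rank C_0 − rank ∂_1 = 9 − 8 = 1, and the invariant factors of ∂_1 are all 1, so H_0 ≅ Z.
  H_1: rank ker ∂_1 − rank ∂_2 = (12 − 8) − 0 = 4, and there is no ∂_2, so H_1 ≅ Z^4.

(K is a triangulation of a wedge of 4 circles.)

H_0 ≅ Z,  H_1 ≅ Z^4.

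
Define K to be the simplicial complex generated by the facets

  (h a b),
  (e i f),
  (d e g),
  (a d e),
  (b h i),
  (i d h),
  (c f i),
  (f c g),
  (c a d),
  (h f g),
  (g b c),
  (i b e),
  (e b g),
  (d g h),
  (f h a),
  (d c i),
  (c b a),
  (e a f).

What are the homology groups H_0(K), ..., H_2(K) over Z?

H_0 ≅ Z,  H_1 ≅ Z^2,  H_2 ≅ Z.

Fix the vertex order a < b < c < d < e < f < g < h < i and write every simplex with vertices in increasing order. Then dim K = 2 and the simplices of K are:

  0-simplices (9): a, b, c, d, e, f, g, h, i
  1-simplices (27): ab, ac, ad, ae, af, ah, bc, be, bg, bh, bi, cd, cf, cg, ci, de, dg, dh, di, ef, eg, ei, fg, fh, fi, gh, hi
  2-simplices (18): abc, abh, acd, ade, aef, afh, bcg, beg, bei, bhi, cdi, cfg, cfi, deg, dgh, dhi, efi, fgh

Hence C_0 ≅ Z^9, C_1 ≅ Z^27, C_2 ≅ Z^18.

The boundary map ∂_1: C_1 → C_0 is given by ∂[p,q] = [q] − [p]. For instance
  ∂cg = g − c.
As a 9×27 matrix over Z this has rank 8, with invariant factors (1,1,1,1,1,1,1,1).

∂_2: C_2 → C_1 maps a triangle to the signed sum of its edges. For instance
  ∂abh = bh − ah + ab,
  ∂ade = de − ae + ad.
The resulting 27×18 matrix has rank 17, and its Smith normal form has invariant factors (1,1,1,1,1,1,1,1,1,1,1,1,1,1,1,1,1).

From H_k ≅ ker(∂_k) / im(∂_{k+1}) we obtain:

  H_0: rank C_0 − rank ∂_1 = 9 − 8 = 1, and the invariant factors of ∂_1 are all 1, so H_0 = Z.
  H_1: rank ker ∂_1 − rank ∂_2 = (27 − 8) − 17 = 2, and the invariant factors of ∂_2 are all 1, so H_1 = Z^2.
  H_2: rank ker ∂_2 − rank ∂_3 = (18 − 17) − 0 = 1, and there is no ∂_3, so H_2 = Z.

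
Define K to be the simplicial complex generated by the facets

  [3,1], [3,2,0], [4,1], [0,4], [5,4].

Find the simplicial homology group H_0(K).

We work with the vertex ordering 0 < 1 < 2 < 3 < 4 < 5. The simplices of K, each written with vertices in increasing order, are:

  0-simplices (6): [0], [1], [2], [3], [4], [5]
  1-simplices (7): [0,2], [0,3], [0,4], [1,3], [1,4], [2,3], [4,5]
  2-simplices (1): [0,2,3]

Hence C_0 ≅ Z^6, C_1 ≅ Z^7, C_2 ≅ Z^1.

The boundary map ∂_1: C_1 → C_0 maps an edge to its endpoints' difference, ∂[p,q] = q − p.
As a 6×7 matrix over Z this has rank 5, with invariant factors (1,1,1,1,1).

Boundary ∂_2: C_2 → C_1 maps a triangle to the signed sum of its edges. For instance
  ∂[0,2,3] = [2,3] − [0,3] + [0,2].
As a 7×1 matrix over Z this has rank 1, with invariant factors (1).

Now H_k = ker ∂_k / im ∂_{k+1}, so:

  H_0: rank C_0 − rank ∂_1 = 6 − 5 = 1, and the invariant factors of ∂_1 are all 1, so H_0 ≅ Z.

H_0 ≅ Z.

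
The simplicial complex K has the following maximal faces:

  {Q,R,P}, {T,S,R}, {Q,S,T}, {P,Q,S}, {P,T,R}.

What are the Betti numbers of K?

b_0 = 1, b_1 = 1, b_2 = 0.

Fix the vertex order P < Q < R < S < T and write every simplex with vertices in increasing order. Then dim K = 2 and the simplices of K are:

  0-simplices (5): P, Q, R, S, T
  1-simplices (10): PQ, PR, PS, PT, QR, QS, QT, RS, RT, ST
  2-simplices (5): PQR, PQS, PRT, QST, RST

giving chain groups C_0 ≅ Z^5, C_1 ≅ Z^10, C_2 ≅ Z^5.

∂_1: C_1 → C_0 maps an edge to its endpoints' difference, ∂[p,q] = q − p. For instance
  ∂PT = T − P.
As a 5×10 matrix over Z this has rank 4, with invariant factors (1,1,1,1).

The boundary map ∂_2: C_2 → C_1 sends each 2-simplex [p,q,r] to [q,r] − [p,r] + [p,q]. For instance
  ∂QST = ST − QT + QS,
  ∂PQS = QS − PS + PQ.
This gives a 10×5 integer matrix of rank 5; reducing to Smith normal form yields diagonal entries (1,1,1,1,1).

From H_k ≅ ker(∂_k) / im(∂_{k+1}) we obtain:

  H_0: rank C_0 − rank ∂_1 = 5 − 4 = 1, and the invariant factors of ∂_1 are all 1, so H_0 = Z.
  H_1: rank ker ∂_1 − rank ∂_2 = (10 − 4) − 5 = 1, and the invariant factors of ∂_2 are all 1, so H_1 = Z.
  H_2: rank ker ∂_2 − rank ∂_3 = (5 − 5) − 0 = 0, and there is no ∂_3, so H_2 = 0.

Hence the Betti numbers are b_0 = 1, b_1 = 1, b_2 = 0.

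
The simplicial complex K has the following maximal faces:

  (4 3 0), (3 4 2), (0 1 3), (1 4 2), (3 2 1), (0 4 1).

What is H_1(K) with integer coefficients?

H_1 = 0.

We work with the vertex ordering 0 < 1 < 2 < 3 < 4. The simplices of K, each written with vertices in increasing order, are:

  0-simplices (5): [0], [1], [2], [3], [4]
  1-simplices (9): [0,1], [0,3], [0,4], [1,2], [1,3], [1,4], [2,3], [2,4], [3,4]
  2-simplices (6): [0,1,3], [0,1,4], [0,3,4], [1,2,3], [1,2,4], [2,3,4]

so the chain groups are C_0 ≅ Z^5, C_1 ≅ Z^9, C_2 ≅ Z^6.

∂_1: C_1 → C_0 is given by ∂[p,q] = [q] − [p].
This gives a 5×9 integer matrix of rank 4; reducing to Smith normal form yields diagonal entries (1,1,1,1).

The boundary map ∂_2: C_2 → C_1 sends each 2-simplex [p,q,r] to [q,r] − [p,r] + [p,q]. For instance
  ∂[0,1,3] = [1,3] − [0,3] + [0,1],
  ∂[2,3,4] = [3,4] − [2,4] + [2,3].
This gives a 9×6 integer matrix of rank 5; reducing to Smith normal form yields diagonal entries (1,1,1,1,1).

From H_k ≅ ker(∂_k) / im(∂_{k+1}) we obtain:

  H_1: rank ker ∂_1 − rank ∂_2 = (9 − 4) − 5 = 0, and the invariant factors of ∂_2 are all 1, so H_1 ≅ 0.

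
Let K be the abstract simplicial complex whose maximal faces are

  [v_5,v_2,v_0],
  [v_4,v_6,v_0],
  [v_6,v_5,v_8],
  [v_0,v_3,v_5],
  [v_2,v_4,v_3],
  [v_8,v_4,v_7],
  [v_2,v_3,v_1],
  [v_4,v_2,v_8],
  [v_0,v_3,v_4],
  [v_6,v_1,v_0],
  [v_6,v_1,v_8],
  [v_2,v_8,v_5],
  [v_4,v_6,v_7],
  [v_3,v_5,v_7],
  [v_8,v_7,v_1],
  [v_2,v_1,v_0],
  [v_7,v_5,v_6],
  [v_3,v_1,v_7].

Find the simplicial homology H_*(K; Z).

K has 9 vertices, 27 edges, 18 triangles.
rank ∂_0 = 0, rank ∂_1 = 8 ⇒ b_0 = 9 − 0 − 8 = 1; all invariant factors of ∂_1 are 1 so no torsion. So H_0 ≅ Z.
rank ∂_1 = 8, rank ∂_2 = 18 ⇒ b_1 = 27 − 8 − 18 = 1; ∂_2 has invariant factor(s) [2] giving torsion. So H_1 ≅ Z ⊕ Z/2.
rank ∂_2 = 18, rank ∂_3 = 0 ⇒ b_2 = 18 − 18 − 0 = 0. So H_2 ≅ 0.

H_0 = Z,  H_1 = Z ⊕ Z/2,  H_2 = 0.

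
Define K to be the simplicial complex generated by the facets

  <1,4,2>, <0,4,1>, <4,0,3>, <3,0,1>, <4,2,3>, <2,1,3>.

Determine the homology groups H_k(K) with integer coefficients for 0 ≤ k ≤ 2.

H_0 ≅ Z,  H_1 = 0,  H_2 ≅ Z.

Take the total order 0 < 1 < 2 < 3 < 4 on the vertex set. Then K (dimension 2) consists of the simplices:

  0-simplices (5): [0], [1], [2], [3], [4]
  1-simplices (9): [0,1], [0,3], [0,4], [1,2], [1,3], [1,4], [2,3], [2,4], [3,4]
  2-simplices (6): [0,1,3], [0,1,4], [0,3,4], [1,2,3], [1,2,4], [2,3,4]

giving chain groups C_0 ≅ Z^5, C_1 ≅ Z^9, C_2 ≅ Z^6.

The boundary map ∂_1: C_1 → C_0 maps an edge to its endpoints' difference, ∂[p,q] = q − p.
The resulting 5×9 matrix has rank 4, and its Smith normal form has invariant factors (1,1,1,1).

The boundary map ∂_2: C_2 → C_1 sends each 2-simplex [p,q,r] to [q,r] − [p,r] + [p,q]. For instance
  ∂[0,1,3] = [1,3] − [0,3] + [0,1],
  ∂[2,3,4] = [3,4] − [2,4] + [2,3].
The resulting 9×6 matrix has rank 5, and its Smith normal form has invariant factors (1,1,1,1,1).

Computing H_k = (kernel of ∂_k) / (image of ∂_{k+1}):

  H_0: rank C_0 − rank ∂_1 = 5 − 4 = 1, and the invariant factors of ∂_1 are all 1, so H_0 ≅ Z.
  H_1: rank ker ∂_1 − rank ∂_2 = (9 − 4) − 5 = 0, and the invariant factors of ∂_2 are all 1, so H_1 ≅ 0.
  H_2: rank ker ∂_2 − rank ∂_3 = (6 − 5) − 0 = 1, and there is no ∂_3, so H_2 ≅ Z.

As a check, the Euler characteristic is 5 − 9 + 6 = 2, which agrees with 1 − 0 + 1 = 2.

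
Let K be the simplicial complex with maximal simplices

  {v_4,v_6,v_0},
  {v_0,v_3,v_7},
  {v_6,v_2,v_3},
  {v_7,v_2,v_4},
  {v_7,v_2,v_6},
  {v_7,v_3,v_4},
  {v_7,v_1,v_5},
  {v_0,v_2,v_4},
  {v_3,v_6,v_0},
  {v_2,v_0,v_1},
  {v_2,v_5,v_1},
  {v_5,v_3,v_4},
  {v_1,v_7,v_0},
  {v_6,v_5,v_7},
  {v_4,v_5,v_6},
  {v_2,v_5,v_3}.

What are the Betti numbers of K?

Fix the vertex order v_0 < v_1 < v_2 < v_3 < v_4 < v_5 < v_6 < v_7 and write every simplex with vertices in increasing order. Then dim K = 2 and the simplices of K are:

  0-simplices (8): [v_0], [v_1], [v_2], [v_3], [v_4], [v_5], [v_6], [v_7]
  1-simplices (24): (24 of them)
  2-simplices (16): (16 of them)

Hence C_0 ≅ Z^8, C_1 ≅ Z^24, C_2 ≅ Z^16.

Boundary ∂_1: C_1 → C_0 is given by ∂[p,q] = [q] − [p]. For instance
  ∂[v_3,v_7] = [v_7] − [v_3].
As a 8×24 matrix over Z this has rank 7, with invariant factors (1,1,1,1,1,1,1).

The boundary map ∂_2: C_2 → C_1 sends each 2-simplex [p,q,r] to [q,r] − [p,r] + [p,q]. For instance
  ∂[v_3,v_4,v_5] = [v_4,v_5] − [v_3,v_5] + [v_3,v_4],
  ∂[v_0,v_1,v_7] = [v_1,v_7] − [v_0,v_7] + [v_0,v_1].
This gives a 24×16 integer matrix of rank 15; reducing to Smith normal form yields diagonal entries (1,1,1,1,1,1,1,1,1,1,1,1,1,1,1).

Computing H_k = (kernel of ∂_k) / (image of ∂_{k+1}):

  H_0: rank C_0 − rank ∂_1 = 8 − 7 = 1, and the invariant factors of ∂_1 are all 1, so H_0 = Z.
  H_1: rank ker ∂_1 − rank ∂_2 = (24 − 7) − 15 = 2, and the invariant factors of ∂_2 are all 1, so H_1 = Z^2.
  H_2: rank ker ∂_2 − rank ∂_3 = (16 − 15) − 0 = 1, and there is no ∂_3, so H_2 = Z.

As a check, the Euler characteristic is 8 − 24 + 16 = 0, which agrees with 1 − 2 + 1 = 0.
(K is a triangulation of the torus T^2.)

Hence the Betti numbers are b_0 = 1, b_1 = 2, b_2 = 1.

b_0 = 1, b_1 = 2, b_2 = 1.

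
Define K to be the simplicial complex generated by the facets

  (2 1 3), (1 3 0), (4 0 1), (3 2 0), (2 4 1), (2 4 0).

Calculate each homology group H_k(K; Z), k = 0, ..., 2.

H_0 = Z,  H_1 = 0,  H_2 = Z.

K has 5 vertices, 9 edges, 6 triangles.
rank ∂_0 = 0, rank ∂_1 = 4 ⇒ b_0 = 5 − 0 − 4 = 1; all invariant factors of ∂_1 are 1 so no torsion. So H_0 ≅ Z.
rank ∂_1 = 4, rank ∂_2 = 5 ⇒ b_1 = 9 − 4 − 5 = 0; all invariant factors of ∂_2 are 1 so no torsion. So H_1 ≅ 0.
rank ∂_2 = 5, rank ∂_3 = 0 ⇒ b_2 = 6 − 5 − 0 = 1. So H_2 ≅ Z.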